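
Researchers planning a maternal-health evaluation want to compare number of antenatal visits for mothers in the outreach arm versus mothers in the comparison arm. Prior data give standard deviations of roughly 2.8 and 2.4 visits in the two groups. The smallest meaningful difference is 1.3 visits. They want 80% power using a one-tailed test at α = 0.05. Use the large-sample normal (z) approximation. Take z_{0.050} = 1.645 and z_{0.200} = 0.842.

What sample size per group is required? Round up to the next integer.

n = 50 per group

n = (z_α + z_β)² · (σ₁² + σ₂²) / δ²
  = (1.645 + 0.842)² · (2.8² + 2.4² = 13.6) / 1.3²
  = 6.1852 · 13.6 / 1.69
  = 49.77
Round up → n = 50 per group.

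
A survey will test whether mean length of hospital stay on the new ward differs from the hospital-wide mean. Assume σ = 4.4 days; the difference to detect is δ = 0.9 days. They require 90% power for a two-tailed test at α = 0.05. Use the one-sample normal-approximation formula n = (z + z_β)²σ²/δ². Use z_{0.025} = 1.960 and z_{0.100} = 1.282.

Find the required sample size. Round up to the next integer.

n = (z_{α/2} + z_β)² · σ² / δ²
  = (1.960 + 1.282)² · 4.4² / 0.9²
  = 10.5106 · 19.36 / 0.81
  = 251.22
Round up → n = 252.

n = 252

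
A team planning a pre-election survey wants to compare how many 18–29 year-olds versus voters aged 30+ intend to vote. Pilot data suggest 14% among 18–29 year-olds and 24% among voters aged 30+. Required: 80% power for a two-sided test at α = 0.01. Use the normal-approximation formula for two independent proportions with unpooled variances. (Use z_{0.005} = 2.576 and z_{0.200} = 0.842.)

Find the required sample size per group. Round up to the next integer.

n = 354 per group

n = (z_{α/2} + z_β)² · [p₁(1−p₁) + p₂(1−p₂)] / (p₁ − p₂)²
  = (2.576 + 0.842)² · (0.14·0.86 + 0.24·0.76) / (-0.10)²
  = (3.418)² · (0.1204 + 0.1824) / 0.0100
  = 11.6827 · 0.3028 / 0.0100
  = 353.75
Round up → n = 354 per group.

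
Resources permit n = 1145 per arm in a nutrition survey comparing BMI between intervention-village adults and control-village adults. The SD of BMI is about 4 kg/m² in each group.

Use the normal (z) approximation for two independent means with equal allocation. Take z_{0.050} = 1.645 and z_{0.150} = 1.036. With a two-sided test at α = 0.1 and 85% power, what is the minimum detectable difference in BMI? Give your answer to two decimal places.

Minimum detectable difference ≈ 0.45 kg/m²

δ = (z_{α/2} + z_β) · √((σ₁²+σ₂²)/n)
  = (1.645 + 1.036) · √(32/1145)
  = 2.681 · √0.02795
  = 2.681 · 0.1672
  = 0.4482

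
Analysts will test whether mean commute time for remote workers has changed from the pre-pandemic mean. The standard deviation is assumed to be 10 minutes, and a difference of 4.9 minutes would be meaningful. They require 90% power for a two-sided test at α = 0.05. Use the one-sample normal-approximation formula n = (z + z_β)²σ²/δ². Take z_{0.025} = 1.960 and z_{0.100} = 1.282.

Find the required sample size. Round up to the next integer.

n = (z_{α/2} + z_β)² · σ² / δ²
  = (1.960 + 1.282)² · 10² / 4.9²
  = 10.5106 · 100 / 24.01
  = 43.78
Round up → n = 44.

n = 44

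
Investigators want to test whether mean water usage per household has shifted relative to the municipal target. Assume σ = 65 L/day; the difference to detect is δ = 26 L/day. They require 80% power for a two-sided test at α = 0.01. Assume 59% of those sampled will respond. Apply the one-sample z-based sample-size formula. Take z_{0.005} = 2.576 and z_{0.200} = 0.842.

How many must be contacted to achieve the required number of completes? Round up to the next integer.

n = (z_{α/2} + z_β)² · σ² / δ²
  = (2.576 + 0.842)² · 65² / 26²
  = 11.6827 · 4225 / 676
  = 73.02
Adjust for 59% response: 73.02 / 0.59 = 123.76.
Round up → n = 124.

n = 124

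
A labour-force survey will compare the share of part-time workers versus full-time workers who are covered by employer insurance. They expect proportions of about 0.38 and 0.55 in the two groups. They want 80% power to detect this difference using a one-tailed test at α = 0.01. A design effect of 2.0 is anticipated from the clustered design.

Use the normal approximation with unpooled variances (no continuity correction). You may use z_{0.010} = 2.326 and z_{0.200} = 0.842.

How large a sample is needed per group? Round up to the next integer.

n = 336 per group

n = (z_α + z_β)² · [p₁(1−p₁) + p₂(1−p₂)] / (p₁ − p₂)²
  = (2.326 + 0.842)² · (0.38·0.62 + 0.55·0.45) / (-0.17)²
  = (3.168)² · (0.2356 + 0.2475) / 0.0289
  = 10.0362 · 0.4831 / 0.0289
  = 167.77
Design effect: 2.0 × 167.77 = 335.54.
Round up → n = 336 per group.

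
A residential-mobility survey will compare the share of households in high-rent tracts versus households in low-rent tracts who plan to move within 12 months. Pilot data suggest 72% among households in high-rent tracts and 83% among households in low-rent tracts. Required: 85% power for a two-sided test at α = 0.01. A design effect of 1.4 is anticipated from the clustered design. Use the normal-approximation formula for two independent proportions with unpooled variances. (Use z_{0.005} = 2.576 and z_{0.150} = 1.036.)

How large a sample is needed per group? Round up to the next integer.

n = 518 per group

n = (z_{α/2} + z_β)² · [p₁(1−p₁) + p₂(1−p₂)] / (p₁ − p₂)²
  = (2.576 + 1.036)² · (0.72·0.28 + 0.83·0.17) / (-0.11)²
  = (3.612)² · (0.2016 + 0.1411) / 0.0121
  = 13.0465 · 0.3427 / 0.0121
  = 369.51
Design effect: 1.4 × 369.51 = 517.31.
Round up → n = 518 per group.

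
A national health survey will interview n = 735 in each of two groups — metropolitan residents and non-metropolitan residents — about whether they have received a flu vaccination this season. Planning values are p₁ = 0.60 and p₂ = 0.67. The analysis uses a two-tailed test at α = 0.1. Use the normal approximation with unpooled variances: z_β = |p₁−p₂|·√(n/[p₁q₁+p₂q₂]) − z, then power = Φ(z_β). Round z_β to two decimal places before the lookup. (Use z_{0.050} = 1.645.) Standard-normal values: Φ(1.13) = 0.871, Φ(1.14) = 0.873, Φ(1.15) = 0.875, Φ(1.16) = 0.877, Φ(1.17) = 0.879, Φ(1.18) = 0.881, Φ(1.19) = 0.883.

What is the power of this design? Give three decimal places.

Power ≈ 0.875

z_β = |p₁−p₂|·√(n/[p₁q₁+p₂q₂]) − z_{α/2}
    = 0.07 · √(735/0.4611) − 1.645
    = 0.07 · 39.9251 − 1.645
    = 2.7948 − 1.645 = 1.1498 → 1.15
Power = Φ(1.15) = 0.875.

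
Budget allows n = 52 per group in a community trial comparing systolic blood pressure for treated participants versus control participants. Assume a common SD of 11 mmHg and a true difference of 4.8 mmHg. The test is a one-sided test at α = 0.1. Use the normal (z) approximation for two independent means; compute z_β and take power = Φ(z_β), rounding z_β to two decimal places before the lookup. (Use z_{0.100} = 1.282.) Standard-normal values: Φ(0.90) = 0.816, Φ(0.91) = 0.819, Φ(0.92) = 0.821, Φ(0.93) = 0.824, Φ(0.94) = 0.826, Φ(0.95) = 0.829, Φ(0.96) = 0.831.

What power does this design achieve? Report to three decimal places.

Power ≈ 0.826

z_β = δ·√(n/(σ₁²+σ₂²)) − z_α
    = 4.8 · √(52/242) − 1.282
    = 4.8 · 0.46355 − 1.282
    = 2.2250 − 1.282 = 0.9430 → 0.94
Power = Φ(0.94) = 0.826.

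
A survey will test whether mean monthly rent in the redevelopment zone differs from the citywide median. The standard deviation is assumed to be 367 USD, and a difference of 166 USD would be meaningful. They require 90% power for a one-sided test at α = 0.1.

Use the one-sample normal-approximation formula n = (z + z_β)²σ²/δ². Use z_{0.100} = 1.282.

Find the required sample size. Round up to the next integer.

n = (z_α + z_β)² · σ² / δ²
  = (1.282 + 1.282)² · 367² / 166²
  = 6.5741 · 134689 / 27556
  = 32.13
Round up → n = 33.

n = 33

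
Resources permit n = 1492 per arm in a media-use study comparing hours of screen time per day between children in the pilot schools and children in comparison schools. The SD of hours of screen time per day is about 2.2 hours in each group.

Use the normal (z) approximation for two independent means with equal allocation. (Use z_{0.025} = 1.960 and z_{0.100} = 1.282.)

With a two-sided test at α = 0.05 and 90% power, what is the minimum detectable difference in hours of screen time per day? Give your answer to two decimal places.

δ = (z_{α/2} + z_β) · √((σ₁²+σ₂²)/n)
  = (1.960 + 1.282) · √(9.68/1492)
  = 3.242 · √0.00649
  = 3.242 · 0.0805
  = 0.2611

Minimum detectable difference ≈ 0.26 hours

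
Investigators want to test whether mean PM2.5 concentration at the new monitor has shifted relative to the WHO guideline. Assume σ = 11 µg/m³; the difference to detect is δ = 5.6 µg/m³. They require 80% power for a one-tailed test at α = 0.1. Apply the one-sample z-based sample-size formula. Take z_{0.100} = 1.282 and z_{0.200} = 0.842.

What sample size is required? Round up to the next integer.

n = 18

n = (z_α + z_β)² · σ² / δ²
  = (1.282 + 0.842)² · 11² / 5.6²
  = 4.5114 · 121 / 31.36
  = 17.41
Round up → n = 18.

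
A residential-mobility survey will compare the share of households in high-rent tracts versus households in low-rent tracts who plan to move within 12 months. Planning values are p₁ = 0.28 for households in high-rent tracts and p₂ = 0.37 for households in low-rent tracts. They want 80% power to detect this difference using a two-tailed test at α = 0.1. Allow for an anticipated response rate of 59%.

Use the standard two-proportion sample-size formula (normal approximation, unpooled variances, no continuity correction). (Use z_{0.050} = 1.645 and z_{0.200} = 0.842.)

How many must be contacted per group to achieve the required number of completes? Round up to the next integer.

n = 563 per group

n = (z_{α/2} + z_β)² · [p₁(1−p₁) + p₂(1−p₂)] / (p₁ − p₂)²
  = (1.645 + 0.842)² · (0.28·0.72 + 0.37·0.63) / (-0.09)²
  = (2.487)² · (0.2016 + 0.2331) / 0.0081
  = 6.1852 · 0.4347 / 0.0081
  = 331.94
Adjust for 59% response: 331.94 / 0.59 = 562.61.
Round up → n = 563 per group.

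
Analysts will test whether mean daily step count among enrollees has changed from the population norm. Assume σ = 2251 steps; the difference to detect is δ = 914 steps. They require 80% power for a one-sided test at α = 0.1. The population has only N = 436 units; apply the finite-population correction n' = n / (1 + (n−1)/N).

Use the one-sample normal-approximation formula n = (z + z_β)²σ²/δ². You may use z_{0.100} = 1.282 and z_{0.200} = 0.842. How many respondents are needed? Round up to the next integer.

n = (z_α + z_β)² · σ² / δ²
  = (1.282 + 0.842)² · 2251² / 914²
  = 4.5114 · 5067001 / 835396
  = 27.36
Finite-population correction (N = 436): 27.36 / (1 + (27.36 − 1)/436) = 25.80.
Round up → n = 26.

n = 26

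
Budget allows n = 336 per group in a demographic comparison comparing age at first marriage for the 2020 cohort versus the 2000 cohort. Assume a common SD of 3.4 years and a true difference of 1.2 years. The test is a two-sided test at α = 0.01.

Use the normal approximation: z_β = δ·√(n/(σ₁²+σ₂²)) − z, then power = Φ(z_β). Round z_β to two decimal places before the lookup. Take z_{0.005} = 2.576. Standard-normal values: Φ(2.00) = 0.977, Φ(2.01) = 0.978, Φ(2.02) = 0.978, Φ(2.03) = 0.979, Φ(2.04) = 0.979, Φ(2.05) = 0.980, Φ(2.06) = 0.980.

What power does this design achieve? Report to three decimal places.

Power ≈ 0.977

z_β = δ·√(n/(σ₁²+σ₂²)) − z_{α/2}
    = 1.2 · √(336/23.12) − 2.576
    = 1.2 · 3.81220 − 2.576
    = 4.5746 − 2.576 = 1.9986 → 2.00
Power = Φ(2.00) = 0.977.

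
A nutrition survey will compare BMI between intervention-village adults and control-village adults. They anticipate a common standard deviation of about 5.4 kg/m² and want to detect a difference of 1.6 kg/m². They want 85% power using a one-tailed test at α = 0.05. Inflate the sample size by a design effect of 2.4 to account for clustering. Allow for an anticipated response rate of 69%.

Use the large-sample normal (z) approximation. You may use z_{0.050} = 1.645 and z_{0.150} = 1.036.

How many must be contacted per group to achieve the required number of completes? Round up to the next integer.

n = 570 per group

n = (z_α + z_β)² · (σ₁² + σ₂²) / δ²
  = (1.645 + 1.036)² · (2·5.4² = 58.32) / 1.6²
  = 7.1878 · 58.32 / 2.56
  = 163.75
Design effect: 2.4 × 163.75 = 392.99.
Adjust for 69% response: 392.99 / 0.69 = 569.55.
Round up → n = 570 per group.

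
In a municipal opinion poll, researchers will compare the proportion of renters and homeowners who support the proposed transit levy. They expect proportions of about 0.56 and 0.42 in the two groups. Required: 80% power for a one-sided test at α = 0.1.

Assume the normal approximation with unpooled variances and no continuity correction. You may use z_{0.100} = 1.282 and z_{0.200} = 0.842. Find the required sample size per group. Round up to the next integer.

n = 113 per group

n = (z_α + z_β)² · [p₁(1−p₁) + p₂(1−p₂)] / (p₁ − p₂)²
  = (1.282 + 0.842)² · (0.56·0.44 + 0.42·0.58) / (0.14)²
  = (2.124)² · (0.2464 + 0.2436) / 0.0196
  = 4.5114 · 0.4900 / 0.0196
  = 112.78
Round up → n = 113 per group.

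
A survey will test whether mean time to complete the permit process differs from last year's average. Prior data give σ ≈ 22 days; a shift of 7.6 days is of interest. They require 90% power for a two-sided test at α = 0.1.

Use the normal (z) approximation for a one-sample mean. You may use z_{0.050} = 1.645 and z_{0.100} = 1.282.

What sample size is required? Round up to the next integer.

n = 72

n = (z_{α/2} + z_β)² · σ² / δ²
  = (1.645 + 1.282)² · 22² / 7.6²
  = 8.5673 · 484 / 57.76
  = 71.79
Round up → n = 72.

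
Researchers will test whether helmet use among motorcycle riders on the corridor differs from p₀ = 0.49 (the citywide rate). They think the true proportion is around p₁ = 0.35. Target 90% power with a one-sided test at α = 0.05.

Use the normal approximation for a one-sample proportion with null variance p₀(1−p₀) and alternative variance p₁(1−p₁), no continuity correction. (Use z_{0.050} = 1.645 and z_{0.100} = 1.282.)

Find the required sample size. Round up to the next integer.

n = 105

n = [z_α·√(p₀q₀) + z_β·√(p₁q₁)]² / (p₁ − p₀)²
  = [1.645·√(0.49·0.51) + 1.282·√(0.35·0.65)]² / (-0.14)²
  = [1.645·0.4999 + 1.282·0.4770]² / 0.0196
  = [1.4338]² / 0.0196
  = 104.89
Round up → n = 105.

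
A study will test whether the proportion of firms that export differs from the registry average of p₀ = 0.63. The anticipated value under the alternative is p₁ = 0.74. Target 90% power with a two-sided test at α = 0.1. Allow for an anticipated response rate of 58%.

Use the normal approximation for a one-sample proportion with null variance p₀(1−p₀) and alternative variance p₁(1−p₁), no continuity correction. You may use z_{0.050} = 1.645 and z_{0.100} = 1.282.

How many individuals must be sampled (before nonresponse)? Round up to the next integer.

n = [z_{α/2}·√(p₀q₀) + z_β·√(p₁q₁)]² / (p₁ − p₀)²
  = [1.645·√(0.63·0.37) + 1.282·√(0.74·0.26)]² / (0.11)²
  = [1.645·0.4828 + 1.282·0.4386]² / 0.0121
  = [1.3565]² / 0.0121
  = 152.08
Adjust for 58% response: 152.08 / 0.58 = 262.21.
Round up → n = 263.

n = 263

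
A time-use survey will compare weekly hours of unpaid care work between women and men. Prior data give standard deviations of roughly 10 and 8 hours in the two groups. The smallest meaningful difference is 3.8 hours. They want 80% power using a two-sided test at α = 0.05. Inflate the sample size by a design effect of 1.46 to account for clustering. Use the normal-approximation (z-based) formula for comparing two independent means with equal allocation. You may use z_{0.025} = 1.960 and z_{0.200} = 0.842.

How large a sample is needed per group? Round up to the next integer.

n = (z_{α/2} + z_β)² · (σ₁² + σ₂²) / δ²
  = (1.960 + 0.842)² · (10² + 8² = 164) / 3.8²
  = 7.8512 · 164 / 14.44
  = 89.17
Design effect: 1.46 × 89.17 = 130.19.
Round up → n = 131 per group.

n = 131 per group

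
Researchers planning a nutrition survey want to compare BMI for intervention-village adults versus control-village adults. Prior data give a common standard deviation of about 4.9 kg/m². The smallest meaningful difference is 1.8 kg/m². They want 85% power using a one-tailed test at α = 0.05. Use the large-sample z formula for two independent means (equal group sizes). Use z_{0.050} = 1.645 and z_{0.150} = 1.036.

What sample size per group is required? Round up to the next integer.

n = (z_α + z_β)² · (σ₁² + σ₂²) / δ²
  = (1.645 + 1.036)² · (2·4.9² = 48.02) / 1.8²
  = 7.1878 · 48.02 / 3.24
  = 106.53
Round up → n = 107 per group.

n = 107 per group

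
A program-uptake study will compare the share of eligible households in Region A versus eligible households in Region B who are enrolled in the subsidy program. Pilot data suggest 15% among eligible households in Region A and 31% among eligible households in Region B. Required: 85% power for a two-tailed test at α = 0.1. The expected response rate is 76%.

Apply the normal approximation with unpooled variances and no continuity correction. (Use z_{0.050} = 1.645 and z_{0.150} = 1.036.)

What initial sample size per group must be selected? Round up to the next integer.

n = 127 per group

n = (z_{α/2} + z_β)² · [p₁(1−p₁) + p₂(1−p₂)] / (p₁ − p₂)²
  = (1.645 + 1.036)² · (0.15·0.85 + 0.31·0.69) / (-0.16)²
  = (2.681)² · (0.1275 + 0.2139) / 0.0256
  = 7.1878 · 0.3414 / 0.0256
  = 95.86
Adjust for 76% response: 95.86 / 0.76 = 126.13.
Round up → n = 127 per group.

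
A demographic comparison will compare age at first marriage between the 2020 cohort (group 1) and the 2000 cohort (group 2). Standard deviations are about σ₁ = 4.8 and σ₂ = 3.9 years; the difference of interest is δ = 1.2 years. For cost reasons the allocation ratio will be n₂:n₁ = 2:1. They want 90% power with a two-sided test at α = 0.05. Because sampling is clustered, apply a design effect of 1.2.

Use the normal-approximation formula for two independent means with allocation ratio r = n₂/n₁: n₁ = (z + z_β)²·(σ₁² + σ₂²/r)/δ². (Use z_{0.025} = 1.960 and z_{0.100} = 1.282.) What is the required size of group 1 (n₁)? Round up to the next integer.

n₁ = (z_{α/2} + z_β)² · (σ₁² + σ₂²/r) / δ²
   = (1.960 + 1.282)² · (4.8² + 3.9²/2) / 1.2²
   = 10.5106 · (23.04 + 7.605) / 1.44
   = 10.5106 · 30.645 / 1.44
   = 223.68
Design effect: 1.2 × 223.68 = 268.41.
Round up → n₁ = 269; n₂ = r·n₁ = 2 × 269 = 538.

n₁ = 269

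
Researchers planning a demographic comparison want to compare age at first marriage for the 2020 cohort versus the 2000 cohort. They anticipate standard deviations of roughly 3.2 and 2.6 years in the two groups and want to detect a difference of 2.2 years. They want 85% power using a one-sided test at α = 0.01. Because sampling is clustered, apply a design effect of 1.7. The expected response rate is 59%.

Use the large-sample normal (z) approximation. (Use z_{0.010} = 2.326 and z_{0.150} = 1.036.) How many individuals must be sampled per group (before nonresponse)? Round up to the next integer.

n = (z_α + z_β)² · (σ₁² + σ₂²) / δ²
  = (2.326 + 1.036)² · (3.2² + 2.6² = 17) / 2.2²
  = 11.3030 · 17 / 4.84
  = 39.70
Design effect: 1.7 × 39.70 = 67.49.
Adjust for 59% response: 67.49 / 0.59 = 114.39.
Round up → n = 115 per group.

n = 115 per group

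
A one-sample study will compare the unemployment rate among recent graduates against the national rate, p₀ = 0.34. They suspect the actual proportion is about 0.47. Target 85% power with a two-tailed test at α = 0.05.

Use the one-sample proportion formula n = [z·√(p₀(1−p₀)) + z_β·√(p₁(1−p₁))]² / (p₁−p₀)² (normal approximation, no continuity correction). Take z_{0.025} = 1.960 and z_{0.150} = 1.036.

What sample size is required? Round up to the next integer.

n = 124

n = [z_{α/2}·√(p₀q₀) + z_β·√(p₁q₁)]² / (p₁ − p₀)²
  = [1.960·√(0.34·0.66) + 1.036·√(0.47·0.53)]² / (0.13)²
  = [1.960·0.4737 + 1.036·0.4991]² / 0.0169
  = [1.4455]² / 0.0169
  = 123.64
Round up → n = 124.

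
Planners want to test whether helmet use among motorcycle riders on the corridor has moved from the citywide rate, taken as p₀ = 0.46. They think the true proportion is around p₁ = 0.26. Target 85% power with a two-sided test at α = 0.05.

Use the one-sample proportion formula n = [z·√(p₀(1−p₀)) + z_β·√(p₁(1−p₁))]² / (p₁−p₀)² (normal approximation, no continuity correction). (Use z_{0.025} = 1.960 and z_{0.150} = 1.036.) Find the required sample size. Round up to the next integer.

n = [z_{α/2}·√(p₀q₀) + z_β·√(p₁q₁)]² / (p₁ − p₀)²
  = [1.960·√(0.46·0.54) + 1.036·√(0.26·0.74)]² / (-0.20)²
  = [1.960·0.4984 + 1.036·0.4386]² / 0.0400
  = [1.4313]² / 0.0400
  = 51.21
Round up → n = 52.

n = 52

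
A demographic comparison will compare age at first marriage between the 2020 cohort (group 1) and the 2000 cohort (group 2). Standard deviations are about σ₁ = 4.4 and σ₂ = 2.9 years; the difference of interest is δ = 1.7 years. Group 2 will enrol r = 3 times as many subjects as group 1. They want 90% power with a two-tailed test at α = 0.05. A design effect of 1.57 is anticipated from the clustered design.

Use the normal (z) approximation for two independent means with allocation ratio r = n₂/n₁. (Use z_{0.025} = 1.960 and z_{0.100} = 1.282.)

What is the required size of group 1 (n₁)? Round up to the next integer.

n₁ = 127

n₁ = (z_{α/2} + z_β)² · (σ₁² + σ₂²/r) / δ²
   = (1.960 + 1.282)² · (4.4² + 2.9²/3) / 1.7²
   = 10.5106 · (19.36 + 2.8033) / 2.89
   = 10.5106 · 22.1633 / 2.89
   = 80.61
Design effect: 1.57 × 80.61 = 126.55.
Round up → n₁ = 127; n₂ = r·n₁ = 3 × 127 = 381.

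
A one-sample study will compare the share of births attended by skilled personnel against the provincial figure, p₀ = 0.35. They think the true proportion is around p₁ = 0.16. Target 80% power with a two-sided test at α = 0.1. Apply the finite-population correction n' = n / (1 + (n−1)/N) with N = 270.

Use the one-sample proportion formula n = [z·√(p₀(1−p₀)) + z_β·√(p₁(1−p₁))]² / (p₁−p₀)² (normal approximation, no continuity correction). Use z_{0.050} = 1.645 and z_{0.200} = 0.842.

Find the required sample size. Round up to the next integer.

n = 30

n = [z_{α/2}·√(p₀q₀) + z_β·√(p₁q₁)]² / (p₁ − p₀)²
  = [1.645·√(0.35·0.65) + 0.842·√(0.16·0.84)]² / (-0.19)²
  = [1.645·0.4770 + 0.842·0.3666]² / 0.0361
  = [1.0933]² / 0.0361
  = 33.11
Finite-population correction (N = 270): 33.11 / (1 + (33.11 − 1)/270) = 29.59.
Round up → n = 30.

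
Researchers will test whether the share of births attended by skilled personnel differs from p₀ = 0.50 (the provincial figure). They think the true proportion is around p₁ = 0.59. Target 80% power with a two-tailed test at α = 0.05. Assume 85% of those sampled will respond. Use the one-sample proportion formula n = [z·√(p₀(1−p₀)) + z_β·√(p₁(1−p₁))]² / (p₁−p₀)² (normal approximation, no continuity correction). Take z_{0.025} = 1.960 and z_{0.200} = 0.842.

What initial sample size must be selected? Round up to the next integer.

n = 283

n = [z_{α/2}·√(p₀q₀) + z_β·√(p₁q₁)]² / (p₁ − p₀)²
  = [1.960·√(0.50·0.50) + 0.842·√(0.59·0.41)]² / (0.09)²
  = [1.960·0.5000 + 0.842·0.4918]² / 0.0081
  = [1.3941]² / 0.0081
  = 239.95
Adjust for 85% response: 239.95 / 0.85 = 282.29.
Round up → n = 283.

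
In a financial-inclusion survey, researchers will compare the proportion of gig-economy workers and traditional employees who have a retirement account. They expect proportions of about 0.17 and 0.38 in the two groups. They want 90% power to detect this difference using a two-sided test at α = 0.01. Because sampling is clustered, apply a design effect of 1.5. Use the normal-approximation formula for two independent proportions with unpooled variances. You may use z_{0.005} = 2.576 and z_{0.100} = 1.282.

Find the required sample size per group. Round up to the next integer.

n = 191 per group

n = (z_{α/2} + z_β)² · [p₁(1−p₁) + p₂(1−p₂)] / (p₁ − p₂)²
  = (2.576 + 1.282)² · (0.17·0.83 + 0.38·0.62) / (-0.21)²
  = (3.858)² · (0.1411 + 0.2356) / 0.0441
  = 14.8842 · 0.3767 / 0.0441
  = 127.14
Design effect: 1.5 × 127.14 = 190.71.
Round up → n = 191 per group.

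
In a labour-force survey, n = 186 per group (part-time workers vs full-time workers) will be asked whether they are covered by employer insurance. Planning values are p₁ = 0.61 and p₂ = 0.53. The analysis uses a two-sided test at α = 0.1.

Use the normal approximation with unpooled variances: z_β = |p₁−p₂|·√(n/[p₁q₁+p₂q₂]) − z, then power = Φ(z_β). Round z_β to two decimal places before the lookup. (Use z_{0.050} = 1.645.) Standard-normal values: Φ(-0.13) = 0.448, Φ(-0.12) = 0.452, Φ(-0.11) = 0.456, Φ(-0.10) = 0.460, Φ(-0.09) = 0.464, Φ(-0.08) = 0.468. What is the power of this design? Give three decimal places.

z_β = |p₁−p₂|·√(n/[p₁q₁+p₂q₂]) − z_{α/2}
    = 0.08 · √(186/0.4870) − 1.645
    = 0.08 · 19.5430 − 1.645
    = 1.5634 − 1.645 = -0.0816 → -0.08
Power = Φ(-0.08) = 0.468.

Power ≈ 0.468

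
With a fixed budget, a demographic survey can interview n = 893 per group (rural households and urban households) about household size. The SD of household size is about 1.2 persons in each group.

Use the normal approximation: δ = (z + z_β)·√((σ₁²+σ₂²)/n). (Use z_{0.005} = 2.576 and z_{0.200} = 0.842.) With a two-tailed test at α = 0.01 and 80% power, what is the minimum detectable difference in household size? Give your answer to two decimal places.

Minimum detectable difference ≈ 0.19 persons

δ = (z_{α/2} + z_β) · √((σ₁²+σ₂²)/n)
  = (2.576 + 0.842) · √(2.88/893)
  = 3.418 · √0.00323
  = 3.418 · 0.0568
  = 0.1941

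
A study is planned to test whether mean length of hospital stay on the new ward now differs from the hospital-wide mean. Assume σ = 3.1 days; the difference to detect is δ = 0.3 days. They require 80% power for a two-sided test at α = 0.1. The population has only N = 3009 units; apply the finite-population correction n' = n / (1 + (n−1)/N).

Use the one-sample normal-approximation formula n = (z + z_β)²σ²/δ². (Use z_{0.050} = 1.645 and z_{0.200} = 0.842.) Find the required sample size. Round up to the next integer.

n = 542

n = (z_{α/2} + z_β)² · σ² / δ²
  = (1.645 + 0.842)² · 3.1² / 0.3²
  = 6.1852 · 9.61 / 0.09
  = 660.44
Finite-population correction (N = 3009): 660.44 / (1 + (660.44 − 1)/3009) = 541.72.
Round up → n = 542.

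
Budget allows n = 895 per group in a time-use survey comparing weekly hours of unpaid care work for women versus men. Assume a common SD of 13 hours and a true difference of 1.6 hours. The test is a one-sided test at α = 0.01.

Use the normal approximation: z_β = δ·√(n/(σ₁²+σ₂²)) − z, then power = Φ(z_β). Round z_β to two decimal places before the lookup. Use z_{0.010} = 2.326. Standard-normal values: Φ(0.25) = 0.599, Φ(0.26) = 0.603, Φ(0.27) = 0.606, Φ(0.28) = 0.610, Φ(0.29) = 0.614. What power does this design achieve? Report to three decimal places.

z_β = δ·√(n/(σ₁²+σ₂²)) − z_α
    = 1.6 · √(895/338) − 2.326
    = 1.6 · 1.62725 − 2.326
    = 2.6036 − 2.326 = 0.2776 → 0.28
Power = Φ(0.28) = 0.610.

Power ≈ 0.610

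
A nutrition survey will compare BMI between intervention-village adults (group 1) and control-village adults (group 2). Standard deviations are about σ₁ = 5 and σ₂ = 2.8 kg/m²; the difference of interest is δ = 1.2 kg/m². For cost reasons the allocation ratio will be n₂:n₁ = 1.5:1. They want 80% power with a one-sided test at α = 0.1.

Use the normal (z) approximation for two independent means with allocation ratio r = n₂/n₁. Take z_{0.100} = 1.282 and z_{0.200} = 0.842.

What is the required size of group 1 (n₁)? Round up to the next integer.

n₁ = 95

n₁ = (z_α + z_β)² · (σ₁² + σ₂²/r) / δ²
   = (1.282 + 0.842)² · (5² + 2.8²/1.5) / 1.2²
   = 4.5114 · (25 + 5.2267) / 1.44
   = 4.5114 · 30.2267 / 1.44
   = 94.70
Round up → n₁ = 95; n₂ = r·n₁ = 1.5 × 95 = 143.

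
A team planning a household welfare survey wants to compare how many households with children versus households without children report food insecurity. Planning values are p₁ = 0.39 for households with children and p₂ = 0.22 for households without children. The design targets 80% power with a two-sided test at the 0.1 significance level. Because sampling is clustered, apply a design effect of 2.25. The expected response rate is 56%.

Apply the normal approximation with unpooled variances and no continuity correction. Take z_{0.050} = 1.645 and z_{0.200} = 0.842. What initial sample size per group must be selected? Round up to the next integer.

n = 353 per group

n = (z_{α/2} + z_β)² · [p₁(1−p₁) + p₂(1−p₂)] / (p₁ − p₂)²
  = (1.645 + 0.842)² · (0.39·0.61 + 0.22·0.78) / (0.17)²
  = (2.487)² · (0.2379 + 0.1716) / 0.0289
  = 6.1852 · 0.4095 / 0.0289
  = 87.64
Design effect: 2.25 × 87.64 = 197.19.
Adjust for 56% response: 197.19 / 0.56 = 352.13.
Round up → n = 353 per group.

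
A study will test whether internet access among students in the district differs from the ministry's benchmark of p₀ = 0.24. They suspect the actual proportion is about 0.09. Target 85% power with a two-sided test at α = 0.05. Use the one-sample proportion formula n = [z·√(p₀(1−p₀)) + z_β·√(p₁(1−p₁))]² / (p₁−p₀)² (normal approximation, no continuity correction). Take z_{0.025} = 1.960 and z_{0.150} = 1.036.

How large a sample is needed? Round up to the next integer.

n = [z_{α/2}·√(p₀q₀) + z_β·√(p₁q₁)]² / (p₁ − p₀)²
  = [1.960·√(0.24·0.76) + 1.036·√(0.09·0.91)]² / (-0.15)²
  = [1.960·0.4271 + 1.036·0.2862]² / 0.0225
  = [1.1336]² / 0.0225
  = 57.11
Round up → n = 58.

n = 58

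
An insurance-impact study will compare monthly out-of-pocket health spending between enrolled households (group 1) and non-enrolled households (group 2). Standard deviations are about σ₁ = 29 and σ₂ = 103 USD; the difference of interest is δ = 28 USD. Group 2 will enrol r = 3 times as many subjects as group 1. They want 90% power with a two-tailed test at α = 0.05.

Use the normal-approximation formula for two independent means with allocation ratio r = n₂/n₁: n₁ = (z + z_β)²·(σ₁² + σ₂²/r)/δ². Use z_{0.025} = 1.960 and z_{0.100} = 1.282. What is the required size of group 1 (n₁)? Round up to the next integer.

n₁ = 59

n₁ = (z_{α/2} + z_β)² · (σ₁² + σ₂²/r) / δ²
   = (1.960 + 1.282)² · (29² + 103²/3) / 28²
   = 10.5106 · (841 + 3536.3) / 784
   = 10.5106 · 4377.3 / 784
   = 58.68
Round up → n₁ = 59; n₂ = r·n₁ = 3 × 59 = 177.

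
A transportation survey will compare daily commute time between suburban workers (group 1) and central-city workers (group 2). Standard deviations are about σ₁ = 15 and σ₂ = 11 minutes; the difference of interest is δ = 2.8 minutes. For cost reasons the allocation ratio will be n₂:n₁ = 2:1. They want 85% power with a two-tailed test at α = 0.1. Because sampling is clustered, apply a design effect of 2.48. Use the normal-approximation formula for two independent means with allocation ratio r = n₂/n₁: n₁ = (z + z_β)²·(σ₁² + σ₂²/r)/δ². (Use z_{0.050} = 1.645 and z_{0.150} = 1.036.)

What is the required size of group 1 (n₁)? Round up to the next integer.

n₁ = (z_{α/2} + z_β)² · (σ₁² + σ₂²/r) / δ²
   = (1.645 + 1.036)² · (15² + 11²/2) / 2.8²
   = 7.1878 · (225 + 60.5) / 7.84
   = 7.1878 · 285.5 / 7.84
   = 261.75
Design effect: 2.48 × 261.75 = 649.14.
Round up → n₁ = 650; n₂ = r·n₁ = 2 × 650 = 1300.

n₁ = 650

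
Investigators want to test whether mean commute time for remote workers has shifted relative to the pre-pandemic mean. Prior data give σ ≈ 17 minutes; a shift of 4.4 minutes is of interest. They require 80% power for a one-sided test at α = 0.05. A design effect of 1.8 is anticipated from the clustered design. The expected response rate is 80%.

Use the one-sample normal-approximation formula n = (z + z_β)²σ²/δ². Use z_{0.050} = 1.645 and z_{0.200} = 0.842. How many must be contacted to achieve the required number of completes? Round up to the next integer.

n = 208

n = (z_α + z_β)² · σ² / δ²
  = (1.645 + 0.842)² · 17² / 4.4²
  = 6.1852 · 289 / 19.36
  = 92.33
Design effect: 1.8 × 92.33 = 166.19.
Adjust for 80% response: 166.19 / 0.80 = 207.74.
Round up → n = 208.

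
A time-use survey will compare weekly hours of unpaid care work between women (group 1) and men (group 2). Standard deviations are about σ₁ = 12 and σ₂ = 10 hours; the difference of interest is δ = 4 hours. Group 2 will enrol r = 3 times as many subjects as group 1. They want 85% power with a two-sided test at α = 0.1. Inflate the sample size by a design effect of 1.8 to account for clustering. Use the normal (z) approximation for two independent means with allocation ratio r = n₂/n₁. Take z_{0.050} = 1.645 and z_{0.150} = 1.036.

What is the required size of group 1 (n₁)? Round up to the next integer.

n₁ = (z_{α/2} + z_β)² · (σ₁² + σ₂²/r) / δ²
   = (1.645 + 1.036)² · (12² + 10²/3) / 4²
   = 7.1878 · (144 + 33.3333) / 16
   = 7.1878 · 177.3333 / 16
   = 79.66
Design effect: 1.8 × 79.66 = 143.40.
Round up → n₁ = 144; n₂ = r·n₁ = 3 × 144 = 432.

n₁ = 144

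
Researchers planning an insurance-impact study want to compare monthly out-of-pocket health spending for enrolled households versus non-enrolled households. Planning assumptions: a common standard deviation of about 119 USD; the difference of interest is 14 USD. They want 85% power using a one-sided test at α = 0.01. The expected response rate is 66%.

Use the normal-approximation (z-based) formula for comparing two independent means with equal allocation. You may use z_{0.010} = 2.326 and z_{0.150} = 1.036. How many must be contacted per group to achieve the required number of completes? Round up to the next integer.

n = (z_α + z_β)² · (σ₁² + σ₂²) / δ²
  = (2.326 + 1.036)² · (2·119² = 28322) / 14²
  = 11.3030 · 28322 / 196
  = 1633.29
Adjust for 66% response: 1633.29 / 0.66 = 2474.68.
Round up → n = 2475 per group.

n = 2475 per group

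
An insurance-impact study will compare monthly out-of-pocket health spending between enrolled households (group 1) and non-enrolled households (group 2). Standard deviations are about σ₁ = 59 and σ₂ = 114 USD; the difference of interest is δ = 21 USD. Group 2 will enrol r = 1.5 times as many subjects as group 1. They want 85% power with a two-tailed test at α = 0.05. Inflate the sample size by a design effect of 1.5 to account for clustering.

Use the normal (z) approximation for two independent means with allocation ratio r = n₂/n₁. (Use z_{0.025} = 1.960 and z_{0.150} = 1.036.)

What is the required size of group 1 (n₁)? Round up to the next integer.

n₁ = 371

n₁ = (z_{α/2} + z_β)² · (σ₁² + σ₂²/r) / δ²
   = (1.960 + 1.036)² · (59² + 114²/1.5) / 21²
   = 8.9760 · (3481 + 8664) / 441
   = 8.9760 · 12145 / 441
   = 247.20
Design effect: 1.5 × 247.20 = 370.79.
Round up → n₁ = 371; n₂ = r·n₁ = 1.5 × 371 = 557.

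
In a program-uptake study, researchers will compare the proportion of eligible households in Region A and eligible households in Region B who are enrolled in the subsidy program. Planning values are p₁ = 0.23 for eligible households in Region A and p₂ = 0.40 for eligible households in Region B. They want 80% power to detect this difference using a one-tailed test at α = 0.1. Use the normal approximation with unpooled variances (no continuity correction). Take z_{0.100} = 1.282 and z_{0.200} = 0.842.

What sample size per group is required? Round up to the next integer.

n = 66 per group

n = (z_α + z_β)² · [p₁(1−p₁) + p₂(1−p₂)] / (p₁ − p₂)²
  = (1.282 + 0.842)² · (0.23·0.77 + 0.40·0.60) / (-0.17)²
  = (2.124)² · (0.1771 + 0.2400) / 0.0289
  = 4.5114 · 0.4171 / 0.0289
  = 65.11
Round up → n = 66 per group.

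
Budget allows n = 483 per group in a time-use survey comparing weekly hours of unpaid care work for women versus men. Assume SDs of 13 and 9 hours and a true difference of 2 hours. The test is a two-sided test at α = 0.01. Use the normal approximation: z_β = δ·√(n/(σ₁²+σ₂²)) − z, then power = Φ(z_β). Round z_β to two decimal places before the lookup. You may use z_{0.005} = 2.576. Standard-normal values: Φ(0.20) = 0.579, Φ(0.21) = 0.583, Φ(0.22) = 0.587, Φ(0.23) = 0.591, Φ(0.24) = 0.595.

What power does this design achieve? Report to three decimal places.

z_β = δ·√(n/(σ₁²+σ₂²)) − z_{α/2}
    = 2 · √(483/250) − 2.576
    = 2 · 1.38996 − 2.576
    = 2.7799 − 2.576 = 0.2039 → 0.20
Power = Φ(0.20) = 0.579.

Power ≈ 0.579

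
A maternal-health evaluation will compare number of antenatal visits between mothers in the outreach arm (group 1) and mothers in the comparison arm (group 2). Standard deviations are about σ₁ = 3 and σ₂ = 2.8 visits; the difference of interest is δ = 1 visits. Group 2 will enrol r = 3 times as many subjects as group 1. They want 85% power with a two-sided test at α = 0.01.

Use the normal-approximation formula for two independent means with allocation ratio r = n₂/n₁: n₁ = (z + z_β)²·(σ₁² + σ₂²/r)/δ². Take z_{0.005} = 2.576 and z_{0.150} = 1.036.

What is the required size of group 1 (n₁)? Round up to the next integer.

n₁ = 152

n₁ = (z_{α/2} + z_β)² · (σ₁² + σ₂²/r) / δ²
   = (2.576 + 1.036)² · (3² + 2.8²/3) / 1²
   = 13.0465 · (9 + 2.6133) / 1
   = 13.0465 · 11.6133 / 1
   = 151.51
Round up → n₁ = 152; n₂ = r·n₁ = 3 × 152 = 456.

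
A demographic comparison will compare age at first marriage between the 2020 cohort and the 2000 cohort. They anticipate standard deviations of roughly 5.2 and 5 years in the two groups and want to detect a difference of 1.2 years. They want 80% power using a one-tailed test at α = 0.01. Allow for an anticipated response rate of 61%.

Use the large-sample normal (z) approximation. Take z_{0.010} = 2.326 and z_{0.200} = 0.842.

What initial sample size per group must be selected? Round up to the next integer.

n = (z_α + z_β)² · (σ₁² + σ₂²) / δ²
  = (2.326 + 0.842)² · (5.2² + 5² = 52.04) / 1.2²
  = 10.0362 · 52.04 / 1.44
  = 362.70
Adjust for 61% response: 362.70 / 0.61 = 594.59.
Round up → n = 595 per group.

n = 595 per group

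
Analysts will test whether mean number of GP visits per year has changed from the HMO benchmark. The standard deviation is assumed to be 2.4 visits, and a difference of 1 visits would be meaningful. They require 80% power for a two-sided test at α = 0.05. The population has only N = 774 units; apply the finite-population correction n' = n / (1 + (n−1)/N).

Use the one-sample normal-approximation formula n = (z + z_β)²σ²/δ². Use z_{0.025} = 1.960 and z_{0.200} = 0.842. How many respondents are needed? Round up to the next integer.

n = (z_{α/2} + z_β)² · σ² / δ²
  = (1.960 + 0.842)² · 2.4² / 1²
  = 7.8512 · 5.76 / 1
  = 45.22
Finite-population correction (N = 774): 45.22 / (1 + (45.22 − 1)/774) = 42.78.
Round up → n = 43.

n = 43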